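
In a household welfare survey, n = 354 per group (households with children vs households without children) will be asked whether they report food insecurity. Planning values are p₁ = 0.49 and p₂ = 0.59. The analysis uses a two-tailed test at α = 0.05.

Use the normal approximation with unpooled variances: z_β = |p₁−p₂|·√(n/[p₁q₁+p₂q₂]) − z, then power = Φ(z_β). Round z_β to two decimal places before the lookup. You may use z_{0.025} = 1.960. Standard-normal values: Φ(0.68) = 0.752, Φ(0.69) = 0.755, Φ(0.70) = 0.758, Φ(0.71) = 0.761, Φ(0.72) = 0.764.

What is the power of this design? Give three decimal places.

Power ≈ 0.764

z_β = |p₁−p₂|·√(n/[p₁q₁+p₂q₂]) − z_{α/2}
    = 0.10 · √(354/0.4918) − 1.960
    = 0.10 · 26.8292 − 1.960
    = 2.6829 − 1.960 = 0.7229 → 0.72
Power = Φ(0.72) = 0.764.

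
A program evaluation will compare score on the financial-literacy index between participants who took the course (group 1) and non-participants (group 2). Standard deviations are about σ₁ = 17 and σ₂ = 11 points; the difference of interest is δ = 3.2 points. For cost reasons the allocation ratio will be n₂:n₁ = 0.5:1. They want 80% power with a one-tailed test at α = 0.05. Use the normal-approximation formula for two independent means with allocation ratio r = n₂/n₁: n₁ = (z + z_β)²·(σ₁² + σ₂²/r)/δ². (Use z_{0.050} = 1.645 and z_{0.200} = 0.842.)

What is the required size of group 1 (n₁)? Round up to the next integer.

n₁ = (z_α + z_β)² · (σ₁² + σ₂²/r) / δ²
   = (1.645 + 0.842)² · (17² + 11²/0.5) / 3.2²
   = 6.1852 · (289 + 242) / 10.24
   = 6.1852 · 531 / 10.24
   = 320.73
Round up → n₁ = 321; n₂ = r·n₁ = 0.5 × 321 = 161.

n₁ = 321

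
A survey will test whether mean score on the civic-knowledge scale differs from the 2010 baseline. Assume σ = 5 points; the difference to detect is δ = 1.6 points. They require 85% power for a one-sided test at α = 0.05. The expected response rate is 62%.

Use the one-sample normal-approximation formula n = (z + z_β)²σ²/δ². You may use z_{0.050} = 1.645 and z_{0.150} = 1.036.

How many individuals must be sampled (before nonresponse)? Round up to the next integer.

n = 114

n = (z_α + z_β)² · σ² / δ²
  = (1.645 + 1.036)² · 5² / 1.6²
  = 7.1878 · 25 / 2.56
  = 70.19
Adjust for 62% response: 70.19 / 0.62 = 113.21.
Round up → n = 114.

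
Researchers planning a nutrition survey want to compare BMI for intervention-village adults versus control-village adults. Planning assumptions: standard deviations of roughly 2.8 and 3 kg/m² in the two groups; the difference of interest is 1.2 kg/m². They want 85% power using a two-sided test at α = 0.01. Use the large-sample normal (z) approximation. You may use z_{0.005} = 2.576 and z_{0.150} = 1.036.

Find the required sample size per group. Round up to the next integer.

n = (z_{α/2} + z_β)² · (σ₁² + σ₂²) / δ²
  = (2.576 + 1.036)² · (2.8² + 3² = 16.84) / 1.2²
  = 13.0465 · 16.84 / 1.44
  = 152.57
Round up → n = 153 per group.

n = 153 per group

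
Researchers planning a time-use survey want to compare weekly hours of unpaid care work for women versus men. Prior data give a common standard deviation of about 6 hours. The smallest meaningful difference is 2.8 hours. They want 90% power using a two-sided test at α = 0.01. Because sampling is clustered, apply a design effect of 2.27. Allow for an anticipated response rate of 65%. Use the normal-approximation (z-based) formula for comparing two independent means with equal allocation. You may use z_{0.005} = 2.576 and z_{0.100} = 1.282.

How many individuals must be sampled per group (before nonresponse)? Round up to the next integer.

n = (z_{α/2} + z_β)² · (σ₁² + σ₂²) / δ²
  = (2.576 + 1.282)² · (2·6² = 72) / 2.8²
  = 14.8842 · 72 / 7.84
  = 136.69
Design effect: 2.27 × 136.69 = 310.29.
Adjust for 65% response: 310.29 / 0.65 = 477.37.
Round up → n = 478 per group.

n = 478 per group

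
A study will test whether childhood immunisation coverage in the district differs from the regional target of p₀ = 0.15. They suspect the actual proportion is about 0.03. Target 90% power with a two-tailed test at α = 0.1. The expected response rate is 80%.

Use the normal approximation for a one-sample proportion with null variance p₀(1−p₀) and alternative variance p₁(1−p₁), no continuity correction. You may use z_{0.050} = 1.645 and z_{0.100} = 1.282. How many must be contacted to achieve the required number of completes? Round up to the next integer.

n = 57

n = [z_{α/2}·√(p₀q₀) + z_β·√(p₁q₁)]² / (p₁ − p₀)²
  = [1.645·√(0.15·0.85) + 1.282·√(0.03·0.97)]² / (-0.12)²
  = [1.645·0.3571 + 1.282·0.1706]² / 0.0144
  = [0.8061]² / 0.0144
  = 45.12
Adjust for 80% response: 45.12 / 0.80 = 56.40.
Round up → n = 57.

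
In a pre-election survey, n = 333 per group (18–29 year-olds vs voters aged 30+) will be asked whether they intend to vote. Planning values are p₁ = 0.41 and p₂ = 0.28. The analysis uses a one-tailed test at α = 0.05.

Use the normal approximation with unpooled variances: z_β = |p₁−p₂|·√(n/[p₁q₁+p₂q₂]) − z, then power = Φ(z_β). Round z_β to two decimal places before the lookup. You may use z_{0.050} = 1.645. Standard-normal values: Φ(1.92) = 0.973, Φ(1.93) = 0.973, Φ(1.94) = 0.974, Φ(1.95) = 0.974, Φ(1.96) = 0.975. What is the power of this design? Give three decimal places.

z_β = |p₁−p₂|·√(n/[p₁q₁+p₂q₂]) − z_α
    = 0.13 · √(333/0.4435) − 1.645
    = 0.13 · 27.4016 − 1.645
    = 3.5622 − 1.645 = 1.9172 → 1.92
Power = Φ(1.92) = 0.973.

Power ≈ 0.973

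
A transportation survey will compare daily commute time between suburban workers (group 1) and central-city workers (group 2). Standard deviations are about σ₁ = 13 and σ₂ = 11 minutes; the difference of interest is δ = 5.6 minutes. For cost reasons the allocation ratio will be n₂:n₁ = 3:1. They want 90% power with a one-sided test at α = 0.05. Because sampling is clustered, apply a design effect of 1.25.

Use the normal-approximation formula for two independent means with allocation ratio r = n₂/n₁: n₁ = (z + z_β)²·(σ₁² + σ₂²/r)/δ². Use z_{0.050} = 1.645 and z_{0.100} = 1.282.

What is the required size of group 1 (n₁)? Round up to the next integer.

n₁ = 72

n₁ = (z_α + z_β)² · (σ₁² + σ₂²/r) / δ²
   = (1.645 + 1.282)² · (13² + 11²/3) / 5.6²
   = 8.5673 · (169 + 40.3333) / 31.36
   = 8.5673 · 209.3333 / 31.36
   = 57.19
Design effect: 1.25 × 57.19 = 71.49.
Round up → n₁ = 72; n₂ = r·n₁ = 3 × 72 = 216.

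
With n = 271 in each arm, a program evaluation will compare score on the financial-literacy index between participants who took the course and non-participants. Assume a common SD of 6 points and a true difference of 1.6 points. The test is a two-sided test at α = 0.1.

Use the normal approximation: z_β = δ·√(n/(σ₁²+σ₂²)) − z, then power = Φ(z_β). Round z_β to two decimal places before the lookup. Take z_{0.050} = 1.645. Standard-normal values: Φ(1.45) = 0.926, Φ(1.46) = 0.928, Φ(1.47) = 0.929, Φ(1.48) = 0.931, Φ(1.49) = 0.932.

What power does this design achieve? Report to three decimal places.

z_β = δ·√(n/(σ₁²+σ₂²)) − z_{α/2}
    = 1.6 · √(271/72) − 1.645
    = 1.6 · 1.94007 − 1.645
    = 3.1041 − 1.645 = 1.4591 → 1.46
Power = Φ(1.46) = 0.928.

Power ≈ 0.928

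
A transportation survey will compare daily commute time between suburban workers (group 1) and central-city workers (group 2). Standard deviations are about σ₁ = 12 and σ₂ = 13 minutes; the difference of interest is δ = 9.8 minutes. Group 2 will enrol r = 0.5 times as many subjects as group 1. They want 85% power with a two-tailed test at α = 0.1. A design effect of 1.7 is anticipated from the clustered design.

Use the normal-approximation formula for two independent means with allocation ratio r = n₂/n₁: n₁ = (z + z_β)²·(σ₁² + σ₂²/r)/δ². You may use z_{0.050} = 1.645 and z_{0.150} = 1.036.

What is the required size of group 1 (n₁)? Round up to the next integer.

n₁ = (z_{α/2} + z_β)² · (σ₁² + σ₂²/r) / δ²
   = (1.645 + 1.036)² · (12² + 13²/0.5) / 9.8²
   = 7.1878 · (144 + 338) / 96.04
   = 7.1878 · 482 / 96.04
   = 36.07
Design effect: 1.7 × 36.07 = 61.32.
Round up → n₁ = 62; n₂ = r·n₁ = 0.5 × 62 = 31.

n₁ = 62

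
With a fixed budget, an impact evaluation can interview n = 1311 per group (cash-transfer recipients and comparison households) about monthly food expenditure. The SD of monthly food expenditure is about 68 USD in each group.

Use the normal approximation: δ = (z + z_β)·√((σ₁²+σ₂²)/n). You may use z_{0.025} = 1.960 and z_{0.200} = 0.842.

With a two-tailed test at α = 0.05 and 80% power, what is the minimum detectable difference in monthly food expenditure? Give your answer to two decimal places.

Minimum detectable difference ≈ 7.44 USD

δ = (z_{α/2} + z_β) · √((σ₁²+σ₂²)/n)
  = (1.960 + 0.842) · √(9248/1311)
  = 2.802 · √7.0542
  = 2.802 · 2.6560
  = 7.4420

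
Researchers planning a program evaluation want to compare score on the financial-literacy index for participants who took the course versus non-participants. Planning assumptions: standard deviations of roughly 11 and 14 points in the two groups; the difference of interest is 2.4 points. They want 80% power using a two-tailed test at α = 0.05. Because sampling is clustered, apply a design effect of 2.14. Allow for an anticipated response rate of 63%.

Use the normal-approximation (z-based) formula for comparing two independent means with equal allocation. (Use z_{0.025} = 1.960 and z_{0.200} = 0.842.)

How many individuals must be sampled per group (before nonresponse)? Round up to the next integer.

n = 1468 per group

n = (z_{α/2} + z_β)² · (σ₁² + σ₂²) / δ²
  = (1.960 + 0.842)² · (11² + 14² = 317) / 2.4²
  = 7.8512 · 317 / 5.76
  = 432.09
Design effect: 2.14 × 432.09 = 924.67.
Adjust for 63% response: 924.67 / 0.63 = 1467.73.
Round up → n = 1468 per group.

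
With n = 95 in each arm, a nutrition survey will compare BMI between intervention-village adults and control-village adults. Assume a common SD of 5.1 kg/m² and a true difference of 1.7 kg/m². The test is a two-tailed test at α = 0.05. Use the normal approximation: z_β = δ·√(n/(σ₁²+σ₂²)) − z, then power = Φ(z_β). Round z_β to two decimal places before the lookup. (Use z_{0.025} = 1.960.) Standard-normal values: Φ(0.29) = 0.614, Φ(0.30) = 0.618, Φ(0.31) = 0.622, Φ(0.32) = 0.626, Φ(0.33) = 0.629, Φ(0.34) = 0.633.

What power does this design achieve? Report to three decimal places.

Power ≈ 0.633

z_β = δ·√(n/(σ₁²+σ₂²)) − z_{α/2}
    = 1.7 · √(95/52.02) − 1.960
    = 1.7 · 1.35138 − 1.960
    = 2.2973 − 1.960 = 0.3373 → 0.34
Power = Φ(0.34) = 0.633.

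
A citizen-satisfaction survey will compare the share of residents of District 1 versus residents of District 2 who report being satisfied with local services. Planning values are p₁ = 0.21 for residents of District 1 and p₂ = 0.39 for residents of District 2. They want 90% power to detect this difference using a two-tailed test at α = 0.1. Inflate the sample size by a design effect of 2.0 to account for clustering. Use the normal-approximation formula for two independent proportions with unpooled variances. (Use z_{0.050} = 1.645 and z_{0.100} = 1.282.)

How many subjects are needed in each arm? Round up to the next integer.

n = (z_{α/2} + z_β)² · [p₁(1−p₁) + p₂(1−p₂)] / (p₁ − p₂)²
  = (1.645 + 1.282)² · (0.21·0.79 + 0.39·0.61) / (-0.18)²
  = (2.927)² · (0.1659 + 0.2379) / 0.0324
  = 8.5673 · 0.4038 / 0.0324
  = 106.77
Design effect: 2.0 × 106.77 = 213.55.
Round up → n = 214 per group.

n = 214 per group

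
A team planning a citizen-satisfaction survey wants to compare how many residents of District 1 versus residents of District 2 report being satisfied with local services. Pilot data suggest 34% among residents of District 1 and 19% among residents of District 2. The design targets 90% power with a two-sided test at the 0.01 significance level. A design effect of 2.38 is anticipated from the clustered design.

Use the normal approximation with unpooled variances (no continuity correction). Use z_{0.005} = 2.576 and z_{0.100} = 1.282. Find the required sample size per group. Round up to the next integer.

n = (z_{α/2} + z_β)² · [p₁(1−p₁) + p₂(1−p₂)] / (p₁ − p₂)²
  = (2.576 + 1.282)² · (0.34·0.66 + 0.19·0.81) / (0.15)²
  = (3.858)² · (0.2244 + 0.1539) / 0.0225
  = 14.8842 · 0.3783 / 0.0225
  = 250.25
Design effect: 2.38 × 250.25 = 595.60.
Round up → n = 596 per group.

n = 596 per group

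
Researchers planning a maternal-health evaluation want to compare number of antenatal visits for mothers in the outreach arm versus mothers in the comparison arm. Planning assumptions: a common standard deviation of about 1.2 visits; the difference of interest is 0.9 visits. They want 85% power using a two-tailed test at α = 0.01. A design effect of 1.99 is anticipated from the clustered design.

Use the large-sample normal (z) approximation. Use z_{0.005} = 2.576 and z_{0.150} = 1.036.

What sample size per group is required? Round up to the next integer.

n = 93 per group

n = (z_{α/2} + z_β)² · (σ₁² + σ₂²) / δ²
  = (2.576 + 1.036)² · (2·1.2² = 2.88) / 0.9²
  = 13.0465 · 2.88 / 0.81
  = 46.39
Design effect: 1.99 × 46.39 = 92.31.
Round up → n = 93 per group.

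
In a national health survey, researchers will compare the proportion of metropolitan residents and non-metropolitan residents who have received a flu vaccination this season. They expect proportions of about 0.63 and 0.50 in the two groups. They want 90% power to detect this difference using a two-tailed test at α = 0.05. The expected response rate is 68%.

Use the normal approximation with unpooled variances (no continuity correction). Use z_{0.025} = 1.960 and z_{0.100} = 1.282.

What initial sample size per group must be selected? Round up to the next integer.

n = (z_{α/2} + z_β)² · [p₁(1−p₁) + p₂(1−p₂)] / (p₁ − p₂)²
  = (1.960 + 1.282)² · (0.63·0.37 + 0.50·0.50) / (0.13)²
  = (3.242)² · (0.2331 + 0.2500) / 0.0169
  = 10.5106 · 0.4831 / 0.0169
  = 300.45
Adjust for 68% response: 300.45 / 0.68 = 441.84.
Round up → n = 442 per group.

n = 442 per group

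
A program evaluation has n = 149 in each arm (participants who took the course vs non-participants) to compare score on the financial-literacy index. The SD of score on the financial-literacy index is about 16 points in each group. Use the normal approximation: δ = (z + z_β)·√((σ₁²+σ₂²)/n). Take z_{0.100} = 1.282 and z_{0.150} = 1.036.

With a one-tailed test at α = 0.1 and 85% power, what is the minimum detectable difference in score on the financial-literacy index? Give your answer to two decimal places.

Minimum detectable difference ≈ 4.30 points

δ = (z_α + z_β) · √((σ₁²+σ₂²)/n)
  = (1.282 + 1.036) · √(512/149)
  = 2.318 · √3.4362
  = 2.318 · 1.8537
  = 4.2969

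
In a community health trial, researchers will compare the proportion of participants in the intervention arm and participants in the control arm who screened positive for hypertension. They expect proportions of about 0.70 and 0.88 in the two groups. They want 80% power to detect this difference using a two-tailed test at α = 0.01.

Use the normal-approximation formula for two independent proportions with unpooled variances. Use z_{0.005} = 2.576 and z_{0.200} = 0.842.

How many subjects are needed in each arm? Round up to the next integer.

n = (z_{α/2} + z_β)² · [p₁(1−p₁) + p₂(1−p₂)] / (p₁ − p₂)²
  = (2.576 + 0.842)² · (0.70·0.30 + 0.88·0.12) / (-0.18)²
  = (3.418)² · (0.2100 + 0.1056) / 0.0324
  = 11.6827 · 0.3156 / 0.0324
  = 113.80
Round up → n = 114 per group.

n = 114 per group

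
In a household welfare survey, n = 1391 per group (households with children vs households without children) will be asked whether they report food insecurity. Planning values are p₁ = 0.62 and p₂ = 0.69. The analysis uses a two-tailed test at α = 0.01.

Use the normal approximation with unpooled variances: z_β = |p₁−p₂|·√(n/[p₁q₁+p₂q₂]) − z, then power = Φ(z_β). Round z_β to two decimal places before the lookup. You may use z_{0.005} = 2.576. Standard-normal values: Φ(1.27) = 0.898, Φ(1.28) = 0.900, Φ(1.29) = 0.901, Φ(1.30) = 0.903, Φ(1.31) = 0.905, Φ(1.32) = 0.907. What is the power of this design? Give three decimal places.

z_β = |p₁−p₂|·√(n/[p₁q₁+p₂q₂]) − z_{α/2}
    = 0.07 · √(1391/0.4495) − 2.576
    = 0.07 · 55.6287 − 2.576
    = 3.8940 − 2.576 = 1.3180 → 1.32
Power = Φ(1.32) = 0.907.

Power ≈ 0.907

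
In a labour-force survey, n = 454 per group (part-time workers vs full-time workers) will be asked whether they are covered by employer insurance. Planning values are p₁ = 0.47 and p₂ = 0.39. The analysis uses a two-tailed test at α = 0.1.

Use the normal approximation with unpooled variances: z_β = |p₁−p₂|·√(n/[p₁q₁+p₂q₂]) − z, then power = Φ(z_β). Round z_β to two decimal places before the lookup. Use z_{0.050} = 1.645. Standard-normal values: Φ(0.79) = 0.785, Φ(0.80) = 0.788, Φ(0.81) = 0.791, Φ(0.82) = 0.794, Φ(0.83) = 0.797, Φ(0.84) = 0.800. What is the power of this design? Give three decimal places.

Power ≈ 0.788

z_β = |p₁−p₂|·√(n/[p₁q₁+p₂q₂]) − z_{α/2}
    = 0.08 · √(454/0.4870) − 1.645
    = 0.08 · 30.5326 − 1.645
    = 2.4426 − 1.645 = 0.7976 → 0.80
Power = Φ(0.80) = 0.788.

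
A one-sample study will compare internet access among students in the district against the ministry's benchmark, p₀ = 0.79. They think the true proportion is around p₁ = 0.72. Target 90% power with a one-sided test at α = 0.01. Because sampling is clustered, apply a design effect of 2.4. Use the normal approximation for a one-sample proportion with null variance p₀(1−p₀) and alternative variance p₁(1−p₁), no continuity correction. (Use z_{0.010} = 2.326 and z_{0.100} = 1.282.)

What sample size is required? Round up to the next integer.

n = 1137

n = [z_α·√(p₀q₀) + z_β·√(p₁q₁)]² / (p₁ − p₀)²
  = [2.326·√(0.79·0.21) + 1.282·√(0.72·0.28)]² / (-0.07)²
  = [2.326·0.4073 + 1.282·0.4490]² / 0.0049
  = [1.5230]² / 0.0049
  = 473.38
Design effect: 2.4 × 473.38 = 1136.12.
Round up → n = 1137.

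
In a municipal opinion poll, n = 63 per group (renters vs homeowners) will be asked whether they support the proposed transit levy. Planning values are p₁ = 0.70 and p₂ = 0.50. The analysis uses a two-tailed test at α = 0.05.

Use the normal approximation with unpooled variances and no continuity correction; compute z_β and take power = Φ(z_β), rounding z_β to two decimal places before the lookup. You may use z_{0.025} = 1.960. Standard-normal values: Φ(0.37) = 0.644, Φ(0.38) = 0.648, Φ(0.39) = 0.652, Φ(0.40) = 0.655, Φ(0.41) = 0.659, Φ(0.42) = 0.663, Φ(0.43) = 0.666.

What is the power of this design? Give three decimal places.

Power ≈ 0.648

z_β = |p₁−p₂|·√(n/[p₁q₁+p₂q₂]) − z_{α/2}
    = 0.20 · √(63/0.4600) − 1.960
    = 0.20 · 11.7028 − 1.960
    = 2.3406 − 1.960 = 0.3806 → 0.38
Power = Φ(0.38) = 0.648.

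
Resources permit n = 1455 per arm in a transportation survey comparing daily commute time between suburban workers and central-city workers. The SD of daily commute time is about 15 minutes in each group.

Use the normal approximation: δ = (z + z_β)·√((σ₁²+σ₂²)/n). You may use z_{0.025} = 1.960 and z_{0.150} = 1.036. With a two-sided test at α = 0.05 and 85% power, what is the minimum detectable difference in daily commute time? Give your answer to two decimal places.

δ = (z_{α/2} + z_β) · √((σ₁²+σ₂²)/n)
  = (1.960 + 1.036) · √(450/1455)
  = 2.996 · √0.30928
  = 2.996 · 0.5561
  = 1.6662

Minimum detectable difference ≈ 1.67 minutes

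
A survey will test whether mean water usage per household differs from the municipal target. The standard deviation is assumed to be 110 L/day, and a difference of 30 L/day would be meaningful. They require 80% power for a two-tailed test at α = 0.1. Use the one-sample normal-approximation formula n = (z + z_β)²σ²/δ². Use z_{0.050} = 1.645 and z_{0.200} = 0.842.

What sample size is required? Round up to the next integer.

n = 84

n = (z_{α/2} + z_β)² · σ² / δ²
  = (1.645 + 0.842)² · 110² / 30²
  = 6.1852 · 12100 / 900
  = 83.16
Round up → n = 84.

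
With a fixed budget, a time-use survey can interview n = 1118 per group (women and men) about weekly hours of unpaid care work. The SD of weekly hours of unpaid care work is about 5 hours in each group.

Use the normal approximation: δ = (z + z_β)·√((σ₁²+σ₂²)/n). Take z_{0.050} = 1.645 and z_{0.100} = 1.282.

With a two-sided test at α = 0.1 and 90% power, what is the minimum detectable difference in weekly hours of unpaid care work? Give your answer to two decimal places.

Minimum detectable difference ≈ 0.62 hours

δ = (z_{α/2} + z_β) · √((σ₁²+σ₂²)/n)
  = (1.645 + 1.282) · √(50/1118)
  = 2.927 · √0.04472
  = 2.927 · 0.2115
  = 0.6190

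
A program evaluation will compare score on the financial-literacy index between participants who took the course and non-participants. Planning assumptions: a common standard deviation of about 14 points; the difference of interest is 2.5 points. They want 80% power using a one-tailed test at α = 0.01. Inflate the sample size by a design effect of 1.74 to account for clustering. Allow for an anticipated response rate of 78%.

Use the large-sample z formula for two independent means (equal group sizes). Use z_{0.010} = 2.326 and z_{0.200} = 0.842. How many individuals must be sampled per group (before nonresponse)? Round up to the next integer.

n = 1405 per group

n = (z_α + z_β)² · (σ₁² + σ₂²) / δ²
  = (2.326 + 0.842)² · (2·14² = 392) / 2.5²
  = 10.0362 · 392 / 6.25
  = 629.47
Design effect: 1.74 × 629.47 = 1095.28.
Adjust for 78% response: 1095.28 / 0.78 = 1404.21.
Round up → n = 1405 per group.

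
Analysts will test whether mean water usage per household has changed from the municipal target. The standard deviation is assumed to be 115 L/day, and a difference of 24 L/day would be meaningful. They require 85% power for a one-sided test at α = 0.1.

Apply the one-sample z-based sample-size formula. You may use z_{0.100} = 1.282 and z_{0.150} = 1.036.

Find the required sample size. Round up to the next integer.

n = (z_α + z_β)² · σ² / δ²
  = (1.282 + 1.036)² · 115² / 24²
  = 5.3731 · 13225 / 576
  = 123.37
Round up → n = 124.

n = 124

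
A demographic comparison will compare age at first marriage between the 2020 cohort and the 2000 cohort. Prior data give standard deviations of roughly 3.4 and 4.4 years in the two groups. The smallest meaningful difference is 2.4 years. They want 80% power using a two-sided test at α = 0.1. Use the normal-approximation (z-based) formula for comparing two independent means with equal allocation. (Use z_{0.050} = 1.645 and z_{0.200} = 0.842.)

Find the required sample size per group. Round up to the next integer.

n = (z_{α/2} + z_β)² · (σ₁² + σ₂²) / δ²
  = (1.645 + 0.842)² · (3.4² + 4.4² = 30.92) / 2.4²
  = 6.1852 · 30.92 / 5.76
  = 33.20
Round up → n = 34 per group.

n = 34 per group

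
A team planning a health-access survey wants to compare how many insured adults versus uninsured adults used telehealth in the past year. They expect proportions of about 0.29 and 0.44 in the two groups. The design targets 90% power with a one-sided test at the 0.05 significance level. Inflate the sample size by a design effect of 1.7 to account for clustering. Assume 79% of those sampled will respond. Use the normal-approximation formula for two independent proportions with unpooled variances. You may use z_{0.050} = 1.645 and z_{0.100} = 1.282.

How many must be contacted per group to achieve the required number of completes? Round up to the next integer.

n = 371 per group

n = (z_α + z_β)² · [p₁(1−p₁) + p₂(1−p₂)] / (p₁ − p₂)²
  = (1.645 + 1.282)² · (0.29·0.71 + 0.44·0.56) / (-0.15)²
  = (2.927)² · (0.2059 + 0.2464) / 0.0225
  = 8.5673 · 0.4523 / 0.0225
  = 172.22
Design effect: 1.7 × 172.22 = 292.78.
Adjust for 79% response: 292.78 / 0.79 = 370.61.
Round up → n = 371 per group.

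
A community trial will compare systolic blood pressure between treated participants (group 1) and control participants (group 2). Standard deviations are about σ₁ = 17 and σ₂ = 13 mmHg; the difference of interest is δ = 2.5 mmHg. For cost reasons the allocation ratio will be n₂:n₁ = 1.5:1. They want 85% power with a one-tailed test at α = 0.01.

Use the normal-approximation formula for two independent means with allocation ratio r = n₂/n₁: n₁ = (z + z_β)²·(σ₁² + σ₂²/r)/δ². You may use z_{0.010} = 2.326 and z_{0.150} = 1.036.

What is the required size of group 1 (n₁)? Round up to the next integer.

n₁ = (z_α + z_β)² · (σ₁² + σ₂²/r) / δ²
   = (2.326 + 1.036)² · (17² + 13²/1.5) / 2.5²
   = 11.3030 · (289 + 112.6667) / 6.25
   = 11.3030 · 401.6667 / 6.25
   = 726.41
Round up → n₁ = 727; n₂ = r·n₁ = 1.5 × 727 = 1091.

n₁ = 727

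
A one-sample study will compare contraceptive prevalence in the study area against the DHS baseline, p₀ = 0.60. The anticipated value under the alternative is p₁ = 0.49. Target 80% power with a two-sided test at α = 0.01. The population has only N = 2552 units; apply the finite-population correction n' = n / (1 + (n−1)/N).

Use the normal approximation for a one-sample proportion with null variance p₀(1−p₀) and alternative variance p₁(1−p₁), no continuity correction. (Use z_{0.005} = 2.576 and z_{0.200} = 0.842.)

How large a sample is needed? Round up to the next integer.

n = 215

n = [z_{α/2}·√(p₀q₀) + z_β·√(p₁q₁)]² / (p₁ − p₀)²
  = [2.576·√(0.60·0.40) + 0.842·√(0.49·0.51)]² / (-0.11)²
  = [2.576·0.4899 + 0.842·0.4999]² / 0.0121
  = [1.6829]² / 0.0121
  = 234.06
Finite-population correction (N = 2552): 234.06 / (1 + (234.06 − 1)/2552) = 214.47.
Round up → n = 215.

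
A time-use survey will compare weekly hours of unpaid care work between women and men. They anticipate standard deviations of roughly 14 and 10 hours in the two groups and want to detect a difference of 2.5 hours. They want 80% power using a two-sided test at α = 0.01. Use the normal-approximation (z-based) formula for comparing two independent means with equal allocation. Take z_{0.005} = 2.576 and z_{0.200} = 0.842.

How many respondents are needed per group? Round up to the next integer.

n = (z_{α/2} + z_β)² · (σ₁² + σ₂²) / δ²
  = (2.576 + 0.842)² · (14² + 10² = 296) / 2.5²
  = 11.6827 · 296 / 6.25
  = 553.29
Round up → n = 554 per group.

n = 554 per group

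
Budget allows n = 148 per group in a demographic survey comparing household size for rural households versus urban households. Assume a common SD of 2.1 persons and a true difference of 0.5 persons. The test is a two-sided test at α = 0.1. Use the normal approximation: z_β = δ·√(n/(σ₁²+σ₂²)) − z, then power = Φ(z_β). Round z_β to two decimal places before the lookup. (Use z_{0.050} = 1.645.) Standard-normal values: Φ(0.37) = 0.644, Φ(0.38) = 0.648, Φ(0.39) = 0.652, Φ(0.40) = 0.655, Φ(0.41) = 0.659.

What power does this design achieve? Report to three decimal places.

z_β = δ·√(n/(σ₁²+σ₂²)) − z_{α/2}
    = 0.5 · √(148/8.82) − 1.645
    = 0.5 · 4.09635 − 1.645
    = 2.0482 − 1.645 = 0.4032 → 0.40
Power = Φ(0.40) = 0.655.

Power ≈ 0.655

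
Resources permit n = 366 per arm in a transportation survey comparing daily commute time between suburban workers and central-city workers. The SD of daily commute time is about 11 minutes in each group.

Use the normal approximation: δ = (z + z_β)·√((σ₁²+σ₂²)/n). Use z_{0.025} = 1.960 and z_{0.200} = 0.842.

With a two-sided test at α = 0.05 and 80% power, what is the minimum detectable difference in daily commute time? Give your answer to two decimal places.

δ = (z_{α/2} + z_β) · √((σ₁²+σ₂²)/n)
  = (1.960 + 0.842) · √(242/366)
  = 2.802 · √0.6612
  = 2.802 · 0.8131
  = 2.2784

Minimum detectable difference ≈ 2.28 minutes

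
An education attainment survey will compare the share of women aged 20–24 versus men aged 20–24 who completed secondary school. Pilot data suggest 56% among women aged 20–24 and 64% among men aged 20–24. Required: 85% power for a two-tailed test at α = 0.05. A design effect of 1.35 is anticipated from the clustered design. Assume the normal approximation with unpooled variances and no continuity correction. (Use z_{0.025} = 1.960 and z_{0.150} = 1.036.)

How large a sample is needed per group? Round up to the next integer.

n = 903 per group

n = (z_{α/2} + z_β)² · [p₁(1−p₁) + p₂(1−p₂)] / (p₁ − p₂)²
  = (1.960 + 1.036)² · (0.56·0.44 + 0.64·0.36) / (-0.08)²
  = (2.996)² · (0.2464 + 0.2304) / 0.0064
  = 8.9760 · 0.4768 / 0.0064
  = 668.71
Design effect: 1.35 × 668.71 = 902.76.
Round up → n = 903 per group.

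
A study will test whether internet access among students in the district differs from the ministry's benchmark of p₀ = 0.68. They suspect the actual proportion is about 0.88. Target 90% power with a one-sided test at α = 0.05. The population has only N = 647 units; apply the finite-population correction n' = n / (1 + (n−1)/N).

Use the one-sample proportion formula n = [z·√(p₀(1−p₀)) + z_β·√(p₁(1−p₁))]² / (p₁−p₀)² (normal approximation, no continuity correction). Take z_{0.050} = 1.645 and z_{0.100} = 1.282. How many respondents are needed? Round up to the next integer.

n = 34

n = [z_α·√(p₀q₀) + z_β·√(p₁q₁)]² / (p₁ − p₀)²
  = [1.645·√(0.68·0.32) + 1.282·√(0.88·0.12)]² / (0.20)²
  = [1.645·0.4665 + 1.282·0.3250]² / 0.0400
  = [1.1840]² / 0.0400
  = 35.04
Finite-population correction (N = 647): 35.04 / (1 + (35.04 − 1)/647) = 33.29.
Round up → n = 34.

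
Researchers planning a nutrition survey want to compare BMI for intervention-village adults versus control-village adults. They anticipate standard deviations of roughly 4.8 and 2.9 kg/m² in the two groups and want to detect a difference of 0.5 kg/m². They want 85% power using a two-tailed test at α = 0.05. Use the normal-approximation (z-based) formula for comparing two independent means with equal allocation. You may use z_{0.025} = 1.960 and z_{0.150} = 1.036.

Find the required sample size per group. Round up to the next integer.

n = (z_{α/2} + z_β)² · (σ₁² + σ₂²) / δ²
  = (1.960 + 1.036)² · (4.8² + 2.9² = 31.45) / 0.5²
  = 8.9760 · 31.45 / 0.25
  = 1129.18
Round up → n = 1130 per group.

n = 1130 per group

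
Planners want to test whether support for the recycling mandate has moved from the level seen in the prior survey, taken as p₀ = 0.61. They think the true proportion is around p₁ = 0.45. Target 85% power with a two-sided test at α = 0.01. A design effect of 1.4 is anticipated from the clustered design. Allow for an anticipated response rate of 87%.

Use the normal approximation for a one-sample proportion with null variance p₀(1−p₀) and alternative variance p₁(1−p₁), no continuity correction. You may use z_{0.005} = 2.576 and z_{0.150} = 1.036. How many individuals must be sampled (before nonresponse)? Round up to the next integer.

n = 198

n = [z_{α/2}·√(p₀q₀) + z_β·√(p₁q₁)]² / (p₁ − p₀)²
  = [2.576·√(0.61·0.39) + 1.036·√(0.45·0.55)]² / (-0.16)²
  = [2.576·0.4877 + 1.036·0.4975]² / 0.0256
  = [1.7718]² / 0.0256
  = 122.63
Design effect: 1.4 × 122.63 = 171.69.
Adjust for 87% response: 171.69 / 0.87 = 197.34.
Round up → n = 198.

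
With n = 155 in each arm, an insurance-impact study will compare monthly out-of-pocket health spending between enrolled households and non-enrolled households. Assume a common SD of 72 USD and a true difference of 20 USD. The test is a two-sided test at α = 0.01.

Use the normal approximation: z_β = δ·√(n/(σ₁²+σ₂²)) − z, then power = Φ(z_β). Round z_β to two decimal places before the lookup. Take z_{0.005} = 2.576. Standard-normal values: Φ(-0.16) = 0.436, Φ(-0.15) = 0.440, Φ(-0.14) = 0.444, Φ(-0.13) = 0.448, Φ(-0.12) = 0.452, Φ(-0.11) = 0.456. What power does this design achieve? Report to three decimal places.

Power ≈ 0.448

z_β = δ·√(n/(σ₁²+σ₂²)) − z_{α/2}
    = 20 · √(155/10368) − 2.576
    = 20 · 0.12227 − 2.576
    = 2.4454 − 2.576 = -0.1306 → -0.13
Power = Φ(-0.13) = 0.448.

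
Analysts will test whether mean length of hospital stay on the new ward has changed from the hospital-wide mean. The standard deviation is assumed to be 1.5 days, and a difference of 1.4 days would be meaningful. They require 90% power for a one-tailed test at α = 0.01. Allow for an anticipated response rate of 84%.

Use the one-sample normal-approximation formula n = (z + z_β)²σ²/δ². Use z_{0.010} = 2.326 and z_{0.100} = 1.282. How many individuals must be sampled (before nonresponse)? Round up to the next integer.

n = 18

n = (z_α + z_β)² · σ² / δ²
  = (2.326 + 1.282)² · 1.5² / 1.4²
  = 13.0177 · 2.25 / 1.96
  = 14.94
Adjust for 84% response: 14.94 / 0.84 = 17.79.
Round up → n = 18.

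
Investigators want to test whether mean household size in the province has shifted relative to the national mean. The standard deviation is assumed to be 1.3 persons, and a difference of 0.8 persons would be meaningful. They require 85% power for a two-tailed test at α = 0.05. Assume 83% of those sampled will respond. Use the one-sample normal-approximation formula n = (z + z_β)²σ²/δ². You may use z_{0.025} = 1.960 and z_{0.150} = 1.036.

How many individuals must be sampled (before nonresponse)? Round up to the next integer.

n = 29

n = (z_{α/2} + z_β)² · σ² / δ²
  = (1.960 + 1.036)² · 1.3² / 0.8²
  = 8.9760 · 1.69 / 0.64
  = 23.70
Adjust for 83% response: 23.70 / 0.83 = 28.56.
Round up → n = 29.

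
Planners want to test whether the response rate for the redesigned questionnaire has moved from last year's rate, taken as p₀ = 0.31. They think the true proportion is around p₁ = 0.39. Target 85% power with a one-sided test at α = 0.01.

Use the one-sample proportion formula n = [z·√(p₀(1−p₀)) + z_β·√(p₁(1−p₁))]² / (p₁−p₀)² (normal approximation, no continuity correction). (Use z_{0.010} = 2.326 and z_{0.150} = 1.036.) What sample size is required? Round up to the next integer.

n = 391

n = [z_α·√(p₀q₀) + z_β·√(p₁q₁)]² / (p₁ − p₀)²
  = [2.326·√(0.31·0.69) + 1.036·√(0.39·0.61)]² / (0.08)²
  = [2.326·0.4625 + 1.036·0.4877]² / 0.0064
  = [1.5811]² / 0.0064
  = 390.59
Round up → n = 391.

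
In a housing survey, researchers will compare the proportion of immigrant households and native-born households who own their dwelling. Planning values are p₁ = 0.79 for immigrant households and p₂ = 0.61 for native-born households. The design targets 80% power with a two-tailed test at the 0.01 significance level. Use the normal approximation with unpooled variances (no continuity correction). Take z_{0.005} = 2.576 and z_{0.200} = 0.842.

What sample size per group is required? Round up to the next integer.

n = (z_{α/2} + z_β)² · [p₁(1−p₁) + p₂(1−p₂)] / (p₁ − p₂)²
  = (2.576 + 0.842)² · (0.79·0.21 + 0.61·0.39) / (0.18)²
  = (3.418)² · (0.1659 + 0.2379) / 0.0324
  = 11.6827 · 0.4038 / 0.0324
  = 145.60
Round up → n = 146 per group.

n = 146 per group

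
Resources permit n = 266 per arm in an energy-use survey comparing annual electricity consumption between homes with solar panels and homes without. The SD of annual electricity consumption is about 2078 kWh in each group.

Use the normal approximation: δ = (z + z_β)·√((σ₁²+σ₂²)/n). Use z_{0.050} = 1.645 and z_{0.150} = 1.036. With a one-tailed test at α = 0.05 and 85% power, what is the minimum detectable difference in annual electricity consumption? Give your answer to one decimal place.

Minimum detectable difference ≈ 483.1 kWh

δ = (z_α + z_β) · √((σ₁²+σ₂²)/n)
  = (1.645 + 1.036) · √(8636168/266)
  = 2.681 · √32466.8
  = 2.681 · 180.1855
  = 483.0772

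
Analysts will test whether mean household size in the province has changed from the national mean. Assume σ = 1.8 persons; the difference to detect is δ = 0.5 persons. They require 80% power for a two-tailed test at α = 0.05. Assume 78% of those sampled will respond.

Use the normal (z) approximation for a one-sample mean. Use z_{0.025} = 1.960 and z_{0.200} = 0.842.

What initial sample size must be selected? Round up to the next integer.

n = 131

n = (z_{α/2} + z_β)² · σ² / δ²
  = (1.960 + 0.842)² · 1.8² / 0.5²
  = 7.8512 · 3.24 / 0.25
  = 101.75
Adjust for 78% response: 101.75 / 0.78 = 130.45.
Round up → n = 131.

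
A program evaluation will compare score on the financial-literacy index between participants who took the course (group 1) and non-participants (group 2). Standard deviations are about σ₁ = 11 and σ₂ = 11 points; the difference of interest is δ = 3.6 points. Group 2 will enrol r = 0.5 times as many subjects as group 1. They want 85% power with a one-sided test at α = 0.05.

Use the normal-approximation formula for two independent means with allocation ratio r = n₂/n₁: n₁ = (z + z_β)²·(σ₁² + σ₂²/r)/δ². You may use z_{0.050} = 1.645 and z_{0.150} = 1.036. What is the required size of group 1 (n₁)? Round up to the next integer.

n₁ = (z_α + z_β)² · (σ₁² + σ₂²/r) / δ²
   = (1.645 + 1.036)² · (11² + 11²/0.5) / 3.6²
   = 7.1878 · (121 + 242) / 12.96
   = 7.1878 · 363 / 12.96
   = 201.32
Round up → n₁ = 202; n₂ = r·n₁ = 0.5 × 202 = 101.

n₁ = 202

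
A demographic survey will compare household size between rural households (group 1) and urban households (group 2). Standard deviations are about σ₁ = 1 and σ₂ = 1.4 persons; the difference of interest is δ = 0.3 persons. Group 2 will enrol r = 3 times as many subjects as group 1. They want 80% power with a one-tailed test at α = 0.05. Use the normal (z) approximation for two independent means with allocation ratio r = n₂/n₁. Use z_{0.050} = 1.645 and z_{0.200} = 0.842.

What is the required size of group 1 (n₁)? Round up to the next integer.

n₁ = (z_α + z_β)² · (σ₁² + σ₂²/r) / δ²
   = (1.645 + 0.842)² · (1² + 1.4²/3) / 0.3²
   = 6.1852 · (1 + 0.65333) / 0.09
   = 6.1852 · 1.6533 / 0.09
   = 113.62
Round up → n₁ = 114; n₂ = r·n₁ = 3 × 114 = 342.

n₁ = 114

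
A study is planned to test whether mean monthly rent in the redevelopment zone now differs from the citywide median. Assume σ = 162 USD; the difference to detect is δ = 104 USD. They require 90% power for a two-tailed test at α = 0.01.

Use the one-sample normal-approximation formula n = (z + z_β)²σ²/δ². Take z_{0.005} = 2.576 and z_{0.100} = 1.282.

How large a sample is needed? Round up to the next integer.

n = (z_{α/2} + z_β)² · σ² / δ²
  = (2.576 + 1.282)² · 162² / 104²
  = 14.8842 · 26244 / 10816
  = 36.12
Round up → n = 37.

n = 37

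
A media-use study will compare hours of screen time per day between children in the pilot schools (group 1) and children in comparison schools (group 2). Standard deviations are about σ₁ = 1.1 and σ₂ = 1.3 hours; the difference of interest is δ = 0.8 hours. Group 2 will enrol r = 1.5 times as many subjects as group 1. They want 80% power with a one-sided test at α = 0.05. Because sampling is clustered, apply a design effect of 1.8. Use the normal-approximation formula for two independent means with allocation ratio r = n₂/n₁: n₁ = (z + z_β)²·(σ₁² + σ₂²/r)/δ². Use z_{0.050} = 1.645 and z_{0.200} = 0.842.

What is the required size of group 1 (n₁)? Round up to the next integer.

n₁ = (z_α + z_β)² · (σ₁² + σ₂²/r) / δ²
   = (1.645 + 0.842)² · (1.1² + 1.3²/1.5) / 0.8²
   = 6.1852 · (1.21 + 1.1267) / 0.64
   = 6.1852 · 2.3367 / 0.64
   = 22.58
Design effect: 1.8 × 22.58 = 40.65.
Round up → n₁ = 41; n₂ = r·n₁ = 1.5 × 41 = 62.

n₁ = 41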